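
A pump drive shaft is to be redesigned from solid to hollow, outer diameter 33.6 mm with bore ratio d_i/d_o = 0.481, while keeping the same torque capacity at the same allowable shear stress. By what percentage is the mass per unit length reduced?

20.3 %

Equal τ_max and T ⇒ the solid shaft needs d_s³ = d_o³(1−k⁴), so d_s = 33.6·(1−0.481⁴)^(1/3) = 32.99 mm.
Area ratio A_h/A_s = d_o²(1−k²)/d_s² = (1−k²)/(1−k⁴)^(2/3) = 0.7974.
Mass saving = 1 − 0.7974 = 20.3 %.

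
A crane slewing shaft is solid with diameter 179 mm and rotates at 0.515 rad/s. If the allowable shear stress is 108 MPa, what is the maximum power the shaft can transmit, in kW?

62.6 kW

J = πd⁴/32 = π(0.179)⁴/32 = 1.008×10^-4 m⁴.
T_max = τ_allow·J/r = 1.08×10^8 × 1.008×10^-4 / 0.0895 = 121600 N·m.
ω = 0.515 rad/s, so P_max = T_max·ω = 6.264×10^4 W.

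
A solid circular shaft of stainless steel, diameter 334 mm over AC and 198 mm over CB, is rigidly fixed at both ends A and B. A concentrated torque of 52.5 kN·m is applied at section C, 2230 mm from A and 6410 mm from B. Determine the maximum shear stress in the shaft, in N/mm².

Compatibility: T_A·a/J_AC = T_B·b/J_CB with T_A + T_B = T₀.
J_AC = 1.22×10^-3 m⁴, J_CB = 1.51×10^-4 m⁴, so T_A = T₀·(J_AC/a)/((J_AC/a)+(J_CB/b)) = 50340 N·m, T_B = 2163 N·m.
τ in each portion: τ_AC = 6.88×10^6 Pa, τ_CB = 1.42×10^6 Pa; maximum is in AC.
τ_max = T_AC·r/J = 50340·0.167/1.22×10^-3 = 6.880×10^6 Pa.

6.88 N/mm²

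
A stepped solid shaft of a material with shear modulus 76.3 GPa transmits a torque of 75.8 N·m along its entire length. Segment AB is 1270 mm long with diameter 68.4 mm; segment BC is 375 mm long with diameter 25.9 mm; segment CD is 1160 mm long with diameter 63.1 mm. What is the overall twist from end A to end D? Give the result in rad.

J_AB = π(0.0684)⁴/32 = 2.15×10^-6 m⁴; J_BC = π(0.0259)⁴/32 = 4.42×10^-8 m⁴; J_CD = π(0.0631)⁴/32 = 1.56×10^-6 m⁴.
θ = (T/G)·Σ L_i/J_i = (75.80/76.3×10⁹)·(1.27/2.15×10^-6 + 0.375/4.42×10^-8 + 1.16/1.56×10^-6) = 9.760×10^-3 rad.

0.00976 rad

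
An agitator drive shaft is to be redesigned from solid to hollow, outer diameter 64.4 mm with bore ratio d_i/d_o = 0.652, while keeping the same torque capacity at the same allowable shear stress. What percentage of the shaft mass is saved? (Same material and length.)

Equal τ_max and T ⇒ the solid shaft needs d_s³ = d_o³(1−k⁴), so d_s = 64.4·(1−0.652⁴)^(1/3) = 60.26 mm.
Area ratio A_h/A_s = d_o²(1−k²)/d_s² = (1−k²)/(1−k⁴)^(2/3) = 0.6566.
Mass saving = 1 − 0.6566 = 34.3 %.

34.3 %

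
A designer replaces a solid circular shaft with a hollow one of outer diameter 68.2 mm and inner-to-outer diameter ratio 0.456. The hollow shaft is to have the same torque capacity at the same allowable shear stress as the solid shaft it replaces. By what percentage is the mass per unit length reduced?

Equal τ_max and T ⇒ the solid shaft needs d_s³ = d_o³(1−k⁴), so d_s = 68.2·(1−0.456⁴)^(1/3) = 67.20 mm.
Area ratio A_h/A_s = d_o²(1−k²)/d_s² = (1−k²)/(1−k⁴)^(2/3) = 0.8158.
Mass saving = 1 − 0.8158 = 18.4 %.

18.4 %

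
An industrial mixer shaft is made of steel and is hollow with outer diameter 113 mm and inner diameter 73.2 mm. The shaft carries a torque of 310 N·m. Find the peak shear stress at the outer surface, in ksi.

0.193 ksi

J = π(d_o⁴ − d_i⁴)/32 = π(0.113⁴ − 0.0732⁴)/32 = 1.319×10^-5 m⁴.
τ_max = T·r/J = 310.0 × 0.0565 / 1.319×10^-5 = 1.328×10^6 Pa.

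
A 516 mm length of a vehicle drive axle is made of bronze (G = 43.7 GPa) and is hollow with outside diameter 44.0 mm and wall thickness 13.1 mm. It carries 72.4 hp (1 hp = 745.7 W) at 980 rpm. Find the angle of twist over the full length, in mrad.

ω = 2π·980/60 = 102.6 rad/s, so T = P/ω = 72.4×745.7 / 102.6 = 526.1 N·m.
J = π(d_o⁴ − d_i⁴)/32 = π(0.0440⁴ − 0.0178⁴)/32 = 3.581×10^-7 m⁴.
θ = T·L/(G·J) = 526.1 × 0.516 / (43.7×10⁹ × 3.581×10^-7) = 0.01735 rad.

17.3 mrad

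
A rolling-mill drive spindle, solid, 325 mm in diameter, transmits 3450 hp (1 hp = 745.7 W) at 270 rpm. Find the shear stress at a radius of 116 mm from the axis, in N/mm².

9.64 N/mm²

ω = 2π·270/60 = 28.27 rad/s, so T = P/ω = 3450×745.7 / 28.27 = 90990 N·m.
J = πd⁴/32 = π(0.325)⁴/32 = 1.095×10^-3 m⁴.
Shear stress varies linearly with radius: τ = T·r/J = 90990 × 0.116 / 1.095×10^-3 = 9.636×10^6 Pa.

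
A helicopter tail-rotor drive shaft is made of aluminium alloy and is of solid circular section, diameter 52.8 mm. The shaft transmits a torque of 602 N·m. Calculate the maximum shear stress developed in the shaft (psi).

J = πd⁴/32 = π(0.0528)⁴/32 = 7.630×10^-7 m⁴.
τ_max = T·r/J = 602.0 × 0.0264 / 7.630×10^-7 = 2.083×10^7 Pa.

3020 psi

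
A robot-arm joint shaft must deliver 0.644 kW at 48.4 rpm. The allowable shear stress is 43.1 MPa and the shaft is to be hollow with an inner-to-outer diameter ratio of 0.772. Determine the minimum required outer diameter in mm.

28.6 mm

ω = 2π·48.4/60 = 5.068 rad/s, so T = P/ω = 0.644×10³ / 5.068 = 127.1 N·m.
For a hollow shaft with d_i/d_o = 0.772: τ_max = 16T/(π d_o³ (1−k⁴)), so d_o = [16T/(π τ_allow (1−k⁴))]^(1/3) = [16·127.1/(π·4.31×10^7·0.6448)]^(1/3) = 0.02856 m.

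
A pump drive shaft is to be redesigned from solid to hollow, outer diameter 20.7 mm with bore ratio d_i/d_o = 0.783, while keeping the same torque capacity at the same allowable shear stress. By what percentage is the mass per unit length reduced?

Equal τ_max and T ⇒ the solid shaft needs d_s³ = d_o³(1−k⁴), so d_s = 20.7·(1−0.783⁴)^(1/3) = 17.69 mm.
Area ratio A_h/A_s = d_o²(1−k²)/d_s² = (1−k²)/(1−k⁴)^(2/3) = 0.5298.
Mass saving = 1 − 0.5298 = 47.0 %.

47.0 %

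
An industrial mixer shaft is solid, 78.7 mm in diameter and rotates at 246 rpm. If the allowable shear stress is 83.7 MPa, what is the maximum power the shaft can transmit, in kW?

J = πd⁴/32 = π(0.0787)⁴/32 = 3.766×10^-6 m⁴.
T_max = τ_allow·J/r = 8.37×10^7 × 3.766×10^-6 / 0.0394 = 8011 N·m.
ω = 2π·246/60 = 25.76 rad/s, so P_max = T_max·ω = 2.064×10^5 W.

206 kW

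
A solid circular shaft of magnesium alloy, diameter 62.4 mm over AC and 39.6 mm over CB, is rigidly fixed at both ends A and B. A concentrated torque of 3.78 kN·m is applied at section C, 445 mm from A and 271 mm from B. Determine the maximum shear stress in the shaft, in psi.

Compatibility: T_A·a/J_AC = T_B·b/J_CB with T_A + T_B = T₀.
J_AC = 1.49×10^-6 m⁴, J_CB = 2.41×10^-7 m⁴, so T_A = T₀·(J_AC/a)/((J_AC/a)+(J_CB/b)) = 2985 N·m, T_B = 795.0 N·m.
τ in each portion: τ_AC = 6.26×10^7 Pa, τ_CB = 6.52×10^7 Pa; maximum is in CB.
τ_max = T_CB·r/J = 795.0·0.0198/2.41×10^-7 = 6.520×10^7 Pa.

9460 psi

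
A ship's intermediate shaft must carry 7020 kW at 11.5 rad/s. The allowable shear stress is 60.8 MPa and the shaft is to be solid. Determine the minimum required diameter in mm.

ω = 11.5 rad/s, so T = P/ω = 7020×10³ / 11.50 = 610400 N·m.
For a solid shaft τ_max = 16T/(πd³), so d = (16T/(π τ_allow))^(1/3) = (16·610400/(π·6.08×10^7))^(1/3) = 0.3712 m.

371 mm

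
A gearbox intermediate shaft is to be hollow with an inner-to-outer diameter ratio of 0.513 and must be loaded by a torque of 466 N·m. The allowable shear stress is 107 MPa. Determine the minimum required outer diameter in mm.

For a hollow shaft with d_i/d_o = 0.513: τ_max = 16T/(π d_o³ (1−k⁴)), so d_o = [16T/(π τ_allow (1−k⁴))]^(1/3) = [16·466.0/(π·1.07×10^8·0.9307)]^(1/3) = 0.02878 m.

28.8 mm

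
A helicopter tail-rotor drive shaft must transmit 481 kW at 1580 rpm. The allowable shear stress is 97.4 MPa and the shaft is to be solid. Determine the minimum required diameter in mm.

53.4 mm

ω = 2π·1580/60 = 165.5 rad/s, so T = P/ω = 481×10³ / 165.5 = 2907 N·m.
For a solid shaft τ_max = 16T/(πd³), so d = (16T/(π τ_allow))^(1/3) = (16·2907/(π·9.74×10^7))^(1/3) = 0.05337 m.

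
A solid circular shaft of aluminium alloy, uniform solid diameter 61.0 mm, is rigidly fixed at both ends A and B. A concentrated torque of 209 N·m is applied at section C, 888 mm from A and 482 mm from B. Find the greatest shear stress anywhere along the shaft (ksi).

0.441 ksi

With uniform GJ and both ends fixed, compatibility θ_AC = θ_CB gives T_A·a = T_B·b, together with T_A + T_B = T₀.
T_A = T₀·b/(a+b) = 209.0·482/1370 = 73.53 N·m; T_B = 135.5 N·m.
τ in each portion: τ_AC = 1.65×10^6 Pa, τ_CB = 3.04×10^6 Pa; maximum is in CB.
τ_max = T_CB·r/J = 135.5·0.0305/1.36×10^-6 = 3.040×10^6 Pa.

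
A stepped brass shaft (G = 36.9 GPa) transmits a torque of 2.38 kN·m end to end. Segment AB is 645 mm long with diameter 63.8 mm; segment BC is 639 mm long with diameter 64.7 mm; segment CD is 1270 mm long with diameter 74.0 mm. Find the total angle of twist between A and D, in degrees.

4.43°

J_AB = π(0.0638)⁴/32 = 1.63×10^-6 m⁴; J_BC = π(0.0647)⁴/32 = 1.72×10^-6 m⁴; J_CD = π(0.0740)⁴/32 = 2.94×10^-6 m⁴.
θ = (T/G)·Σ L_i/J_i = (2380/36.9×10⁹)·(0.645/1.63×10^-6 + 0.639/1.72×10^-6 + 1.27/2.94×10^-6) = 0.07736 rad.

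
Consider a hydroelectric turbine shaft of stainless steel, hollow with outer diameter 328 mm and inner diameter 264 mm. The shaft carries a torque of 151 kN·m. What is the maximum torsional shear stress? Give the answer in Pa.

3.76e7 Pa

J = π(d_o⁴ − d_i⁴)/32 = π(0.328⁴ − 0.264⁴)/32 = 6.594×10^-4 m⁴.
τ_max = T·r/J = 151000 × 0.164 / 6.594×10^-4 = 3.755×10^7 Pa.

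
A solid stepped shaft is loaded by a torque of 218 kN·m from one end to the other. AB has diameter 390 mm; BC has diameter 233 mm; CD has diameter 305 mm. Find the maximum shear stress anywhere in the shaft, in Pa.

Under the same torque, τ_max = 16T/(πd³) is largest where d is smallest — segment BC (d = 233 mm).
τ_max = 16·218000/(π·(0.233)³) = 8.777×10^7 Pa.

8.78e7 Pa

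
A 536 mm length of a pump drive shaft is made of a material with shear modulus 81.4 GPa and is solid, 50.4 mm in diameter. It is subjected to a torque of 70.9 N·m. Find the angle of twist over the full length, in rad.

7.37e-4 rad

J = πd⁴/32 = π(0.0504)⁴/32 = 6.335×10^-7 m⁴.
θ = T·L/(G·J) = 70.90 × 0.536 / (81.4×10⁹ × 6.335×10^-7) = 7.370×10^-4 rad.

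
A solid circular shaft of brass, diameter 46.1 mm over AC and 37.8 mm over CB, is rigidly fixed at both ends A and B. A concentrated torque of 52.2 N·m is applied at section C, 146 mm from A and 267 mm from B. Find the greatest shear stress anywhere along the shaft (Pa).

2.18e6 Pa

Compatibility: T_A·a/J_AC = T_B·b/J_CB with T_A + T_B = T₀.
J_AC = 4.43×10^-7 m⁴, J_CB = 2.00×10^-7 m⁴, so T_A = T₀·(J_AC/a)/((J_AC/a)+(J_CB/b)) = 41.85 N·m, T_B = 10.35 N·m.
τ in each portion: τ_AC = 2.18×10^6 Pa, τ_CB = 9.76×10^5 Pa; maximum is in AC.
τ_max = T_AC·r/J = 41.85·0.0231/4.43×10^-7 = 2.176×10^6 Pa.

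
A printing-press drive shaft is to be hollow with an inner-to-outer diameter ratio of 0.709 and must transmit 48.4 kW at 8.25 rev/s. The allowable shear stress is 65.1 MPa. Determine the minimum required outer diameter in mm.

46.1 mm

ω = 2π·8.25 = 51.84 rad/s, so T = P/ω = 48.4×10³ / 51.84 = 933.7 N·m.
For a hollow shaft with d_i/d_o = 0.709: τ_max = 16T/(π d_o³ (1−k⁴)), so d_o = [16T/(π τ_allow (1−k⁴))]^(1/3) = [16·933.7/(π·6.51×10^7·0.7473)]^(1/3) = 0.04606 m.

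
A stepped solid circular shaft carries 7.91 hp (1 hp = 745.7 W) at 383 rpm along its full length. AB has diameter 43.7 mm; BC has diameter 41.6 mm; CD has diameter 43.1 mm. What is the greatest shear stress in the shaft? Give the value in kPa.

ω = 2π·383/60 = 40.11 rad/s, so T = P/ω = 7.91×745.7 / 40.11 = 147.1 N·m.
Under the same torque, τ_max = 16T/(πd³) is largest where d is smallest — segment BC (d = 41.6 mm).
τ_max = 16·147.1/(π·(0.0416)³) = 1.040×10^7 Pa.

10400 kPa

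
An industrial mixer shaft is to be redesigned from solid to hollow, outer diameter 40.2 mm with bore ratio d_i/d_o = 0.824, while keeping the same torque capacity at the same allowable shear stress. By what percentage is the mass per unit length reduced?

51.5 %

Equal τ_max and T ⇒ the solid shaft needs d_s³ = d_o³(1−k⁴), so d_s = 40.2·(1−0.824⁴)^(1/3) = 32.72 mm.
Area ratio A_h/A_s = d_o²(1−k²)/d_s² = (1−k²)/(1−k⁴)^(2/3) = 0.4847.
Mass saving = 1 − 0.4847 = 51.5 %.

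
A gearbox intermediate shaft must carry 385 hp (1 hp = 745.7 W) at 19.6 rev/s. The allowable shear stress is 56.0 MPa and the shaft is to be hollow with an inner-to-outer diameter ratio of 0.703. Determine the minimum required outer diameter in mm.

ω = 2π·19.6 = 123.2 rad/s, so T = P/ω = 385×745.7 / 123.2 = 2331 N·m.
For a hollow shaft with d_i/d_o = 0.703: τ_max = 16T/(π d_o³ (1−k⁴)), so d_o = [16T/(π τ_allow (1−k⁴))]^(1/3) = [16·2331/(π·5.60×10^7·0.7558)]^(1/3) = 0.06546 m.

65.5 mm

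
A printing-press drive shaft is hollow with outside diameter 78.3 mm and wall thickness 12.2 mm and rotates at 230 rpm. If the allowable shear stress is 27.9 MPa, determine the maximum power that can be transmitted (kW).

49.1 kW

J = π(d_o⁴ − d_i⁴)/32 = π(0.0783⁴ − 0.0539⁴)/32 = 2.862×10^-6 m⁴.
T_max = τ_allow·J/r = 2.79×10^7 × 2.862×10^-6 / 0.0391 = 2039 N·m.
ω = 2π·230/60 = 24.09 rad/s, so P_max = T_max·ω = 4.912×10^4 W.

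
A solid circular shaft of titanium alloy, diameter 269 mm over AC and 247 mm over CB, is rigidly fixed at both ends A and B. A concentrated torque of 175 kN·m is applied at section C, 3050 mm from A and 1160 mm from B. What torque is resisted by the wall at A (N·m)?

61000 N·m

Compatibility: T_A·a/J_AC = T_B·b/J_CB with T_A + T_B = T₀.
J_AC = 5.14×10^-4 m⁴, J_CB = 3.65×10^-4 m⁴, so T_A = T₀·(J_AC/a)/((J_AC/a)+(J_CB/b)) = 61000 N·m, T_B = 114000 N·m.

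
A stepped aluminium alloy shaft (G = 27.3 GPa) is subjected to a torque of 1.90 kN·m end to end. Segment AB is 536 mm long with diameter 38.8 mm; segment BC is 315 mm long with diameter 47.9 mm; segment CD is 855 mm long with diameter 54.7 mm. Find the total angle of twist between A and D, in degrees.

15.9°

J_AB = π(0.0388)⁴/32 = 2.22×10^-7 m⁴; J_BC = π(0.0479)⁴/32 = 5.17×10^-7 m⁴; J_CD = π(0.0547)⁴/32 = 8.79×10^-7 m⁴.
θ = (T/G)·Σ L_i/J_i = (1900/27.3×10⁹)·(0.536/2.22×10^-7 + 0.315/5.17×10^-7 + 0.855/8.79×10^-7) = 0.2778 rad.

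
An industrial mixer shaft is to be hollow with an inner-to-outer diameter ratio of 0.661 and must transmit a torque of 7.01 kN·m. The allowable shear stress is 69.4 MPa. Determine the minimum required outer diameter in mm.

86.0 mm

For a hollow shaft with d_i/d_o = 0.661: τ_max = 16T/(π d_o³ (1−k⁴)), so d_o = [16T/(π τ_allow (1−k⁴))]^(1/3) = [16·7010/(π·6.94×10^7·0.8091)]^(1/3) = 0.08599 m.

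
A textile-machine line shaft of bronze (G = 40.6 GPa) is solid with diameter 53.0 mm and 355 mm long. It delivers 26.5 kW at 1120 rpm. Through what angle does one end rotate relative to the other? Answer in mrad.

2.55 mrad

ω = 2π·1120/60 = 117.3 rad/s, so T = P/ω = 26.5×10³ / 117.3 = 225.9 N·m.
J = πd⁴/32 = π(0.0530)⁴/32 = 7.746×10^-7 m⁴.
θ = T·L/(G·J) = 225.9 × 0.355 / (40.6×10⁹ × 7.746×10^-7) = 2.550×10^-3 rad.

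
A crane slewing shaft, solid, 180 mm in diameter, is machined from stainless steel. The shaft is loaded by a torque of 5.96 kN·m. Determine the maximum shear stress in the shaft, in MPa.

5.20 MPa

J = πd⁴/32 = π(0.180)⁴/32 = 1.031×10^-4 m⁴.
τ_max = T·r/J = 5960 × 0.0900 / 1.031×10^-4 = 5.205×10^6 Pa.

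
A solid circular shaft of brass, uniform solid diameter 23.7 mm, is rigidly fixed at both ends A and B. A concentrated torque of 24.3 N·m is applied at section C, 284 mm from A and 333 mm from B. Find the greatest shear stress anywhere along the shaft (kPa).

5020 kPa

With uniform GJ and both ends fixed, compatibility θ_AC = θ_CB gives T_A·a = T_B·b, together with T_A + T_B = T₀.
T_A = T₀·b/(a+b) = 24.30·333/617.0 = 13.11 N·m; T_B = 11.19 N·m.
τ in each portion: τ_AC = 5.02×10^6 Pa, τ_CB = 4.28×10^6 Pa; maximum is in AC.
τ_max = T_AC·r/J = 13.11·0.0118/3.10×10^-8 = 5.018×10^6 Pa.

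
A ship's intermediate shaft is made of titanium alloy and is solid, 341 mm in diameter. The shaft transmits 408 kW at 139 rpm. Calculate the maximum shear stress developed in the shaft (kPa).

ω = 2π·139/60 = 14.56 rad/s, so T = P/ω = 408×10³ / 14.56 = 28030 N·m.
J = πd⁴/32 = π(0.341)⁴/32 = 1.327×10^-3 m⁴.
τ_max = T·r/J = 28030 × 0.171 / 1.327×10^-3 = 3.600×10^6 Pa.

3600 kPa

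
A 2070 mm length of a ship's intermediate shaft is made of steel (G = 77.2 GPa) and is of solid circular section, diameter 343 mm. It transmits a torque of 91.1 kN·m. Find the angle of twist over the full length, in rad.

0.00180 rad

J = πd⁴/32 = π(0.343)⁴/32 = 1.359×10^-3 m⁴.
θ = T·L/(G·J) = 91100 × 2.07 / (77.2×10⁹ × 1.359×10^-3) = 1.798×10^-3 rad.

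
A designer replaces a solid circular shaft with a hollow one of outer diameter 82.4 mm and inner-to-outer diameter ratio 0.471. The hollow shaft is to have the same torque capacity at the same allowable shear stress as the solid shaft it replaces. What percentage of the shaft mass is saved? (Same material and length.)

19.5 %

Equal τ_max and T ⇒ the solid shaft needs d_s³ = d_o³(1−k⁴), so d_s = 82.4·(1−0.471⁴)^(1/3) = 81.03 mm.
Area ratio A_h/A_s = d_o²(1−k²)/d_s² = (1−k²)/(1−k⁴)^(2/3) = 0.8048.
Mass saving = 1 − 0.8048 = 19.5 %.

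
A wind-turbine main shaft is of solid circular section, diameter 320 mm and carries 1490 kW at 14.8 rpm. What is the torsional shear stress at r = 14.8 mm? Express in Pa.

1.38e7 Pa

ω = 2π·14.8/60 = 1.550 rad/s, so T = P/ω = 1490×10³ / 1.550 = 961400 N·m.
J = πd⁴/32 = π(0.320)⁴/32 = 1.029×10^-3 m⁴.
Shear stress varies linearly with radius: τ = T·r/J = 961400 × 0.0148 / 1.029×10^-3 = 1.382×10^7 Pa.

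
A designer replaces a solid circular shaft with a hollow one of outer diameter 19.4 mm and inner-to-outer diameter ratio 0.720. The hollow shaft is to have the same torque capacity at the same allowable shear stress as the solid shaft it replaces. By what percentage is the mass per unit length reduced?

Equal τ_max and T ⇒ the solid shaft needs d_s³ = d_o³(1−k⁴), so d_s = 19.4·(1−0.720⁴)^(1/3) = 17.48 mm.
Area ratio A_h/A_s = d_o²(1−k²)/d_s² = (1−k²)/(1−k⁴)^(2/3) = 0.5933.
Mass saving = 1 − 0.5933 = 40.7 %.

40.7 %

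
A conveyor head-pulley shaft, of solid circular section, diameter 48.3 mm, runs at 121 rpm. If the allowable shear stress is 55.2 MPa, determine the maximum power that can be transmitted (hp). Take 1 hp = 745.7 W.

J = πd⁴/32 = π(0.0483)⁴/32 = 5.343×10^-7 m⁴.
T_max = τ_allow·J/r = 5.52×10^7 × 5.343×10^-7 / 0.0241 = 1221 N·m.
ω = 2π·121/60 = 12.67 rad/s, so P_max = T_max·ω = 1.547×10^4 W.

20.8 hp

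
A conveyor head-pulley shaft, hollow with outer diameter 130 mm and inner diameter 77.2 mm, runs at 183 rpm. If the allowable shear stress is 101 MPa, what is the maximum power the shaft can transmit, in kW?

731 kW

J = π(d_o⁴ − d_i⁴)/32 = π(0.130⁴ − 0.0772⁴)/32 = 2.455×10^-5 m⁴.
T_max = τ_allow·J/r = 1.01×10^8 × 2.455×10^-5 / 0.0650 = 38150 N·m.
ω = 2π·183/60 = 19.16 rad/s, so P_max = T_max·ω = 7.311×10^5 W.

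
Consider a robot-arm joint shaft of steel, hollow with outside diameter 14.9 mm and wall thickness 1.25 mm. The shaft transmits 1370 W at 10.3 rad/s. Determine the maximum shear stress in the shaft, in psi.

ω = 10.3 rad/s, so T = P/ω = 1370 / 10.30 = 133.0 N·m.
J = π(d_o⁴ − d_i⁴)/32 = π(0.0149⁴ − 0.0124⁴)/32 = 2.518×10^-9 m⁴.
τ_max = T·r/J = 133.0 × 0.00745 / 2.518×10^-9 = 3.936×10^8 Pa.

57100 psi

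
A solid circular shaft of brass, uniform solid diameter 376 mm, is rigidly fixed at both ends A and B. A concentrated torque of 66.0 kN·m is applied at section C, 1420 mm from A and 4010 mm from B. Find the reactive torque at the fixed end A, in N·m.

With uniform GJ and both ends fixed, compatibility θ_AC = θ_CB gives T_A·a = T_B·b, together with T_A + T_B = T₀.
T_A = T₀·b/(a+b) = 66000·4010/5430 = 48740 N·m; T_B = 17260 N·m.

48700 N·m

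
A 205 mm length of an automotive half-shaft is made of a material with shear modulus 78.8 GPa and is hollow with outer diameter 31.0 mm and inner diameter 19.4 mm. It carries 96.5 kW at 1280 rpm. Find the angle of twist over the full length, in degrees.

ω = 2π·1280/60 = 134.0 rad/s, so T = P/ω = 96.5×10³ / 134.0 = 719.9 N·m.
J = π(d_o⁴ − d_i⁴)/32 = π(0.0310⁴ − 0.0194⁴)/32 = 7.676×10^-8 m⁴.
θ = T·L/(G·J) = 719.9 × 0.205 / (78.8×10⁹ × 7.676×10^-8) = 0.02440 rad.

1.40°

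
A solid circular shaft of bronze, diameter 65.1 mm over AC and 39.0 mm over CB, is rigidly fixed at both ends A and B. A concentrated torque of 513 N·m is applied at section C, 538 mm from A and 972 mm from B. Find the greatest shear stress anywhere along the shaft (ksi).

Compatibility: T_A·a/J_AC = T_B·b/J_CB with T_A + T_B = T₀.
J_AC = 1.76×10^-6 m⁴, J_CB = 2.27×10^-7 m⁴, so T_A = T₀·(J_AC/a)/((J_AC/a)+(J_CB/b)) = 478.9 N·m, T_B = 34.14 N·m.
τ in each portion: τ_AC = 8.84×10^6 Pa, τ_CB = 2.93×10^6 Pa; maximum is in AC.
τ_max = T_AC·r/J = 478.9·0.0325/1.76×10^-6 = 8.840×10^6 Pa.

1.28 ksi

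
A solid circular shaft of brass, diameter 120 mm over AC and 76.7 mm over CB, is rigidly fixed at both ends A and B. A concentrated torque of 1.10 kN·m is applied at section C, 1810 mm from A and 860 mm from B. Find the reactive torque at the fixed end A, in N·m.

814 N·m

Compatibility: T_A·a/J_AC = T_B·b/J_CB with T_A + T_B = T₀.
J_AC = 2.04×10^-5 m⁴, J_CB = 3.40×10^-6 m⁴, so T_A = T₀·(J_AC/a)/((J_AC/a)+(J_CB/b)) = 814.1 N·m, T_B = 285.9 N·m.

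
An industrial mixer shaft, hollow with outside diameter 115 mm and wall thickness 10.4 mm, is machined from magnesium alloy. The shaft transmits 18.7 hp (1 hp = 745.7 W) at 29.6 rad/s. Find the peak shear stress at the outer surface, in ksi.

0.416 ksi

ω = 29.6 rad/s, so T = P/ω = 18.7×745.7 / 29.60 = 471.1 N·m.
J = π(d_o⁴ − d_i⁴)/32 = π(0.115⁴ − 0.0942⁴)/32 = 9.440×10^-6 m⁴.
τ_max = T·r/J = 471.1 × 0.0575 / 9.440×10^-6 = 2.869×10^6 Pa.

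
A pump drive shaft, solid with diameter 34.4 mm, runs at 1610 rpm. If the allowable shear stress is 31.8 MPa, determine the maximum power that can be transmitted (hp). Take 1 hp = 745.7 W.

57.5 hp

J = πd⁴/32 = π(0.0344)⁴/32 = 1.375×10^-7 m⁴.
T_max = τ_allow·J/r = 3.18×10^7 × 1.375×10^-7 / 0.0172 = 254.2 N·m.
ω = 2π·1610/60 = 168.6 rad/s, so P_max = T_max·ω = 4.285×10^4 W.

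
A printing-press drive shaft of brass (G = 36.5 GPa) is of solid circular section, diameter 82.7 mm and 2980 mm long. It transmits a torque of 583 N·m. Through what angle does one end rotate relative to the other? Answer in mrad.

J = πd⁴/32 = π(0.0827)⁴/32 = 4.592×10^-6 m⁴.
θ = T·L/(G·J) = 583.0 × 2.98 / (36.5×10⁹ × 4.592×10^-6) = 0.01037 rad.

10.4 mrad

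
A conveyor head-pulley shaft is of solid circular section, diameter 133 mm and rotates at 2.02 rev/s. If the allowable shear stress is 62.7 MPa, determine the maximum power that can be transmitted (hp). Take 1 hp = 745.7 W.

J = πd⁴/32 = π(0.133)⁴/32 = 3.072×10^-5 m⁴.
T_max = τ_allow·J/r = 6.27×10^7 × 3.072×10^-5 / 0.0665 = 28960 N·m.
ω = 2π·2.02 = 12.69 rad/s, so P_max = T_max·ω = 3.676×10^5 W.

493 hp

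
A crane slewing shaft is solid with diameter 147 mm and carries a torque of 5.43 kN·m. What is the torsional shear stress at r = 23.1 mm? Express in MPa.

2.74 MPa

J = πd⁴/32 = π(0.147)⁴/32 = 4.584×10^-5 m⁴.
Shear stress varies linearly with radius: τ = T·r/J = 5430 × 0.0231 / 4.584×10^-5 = 2.736×10^6 Pa.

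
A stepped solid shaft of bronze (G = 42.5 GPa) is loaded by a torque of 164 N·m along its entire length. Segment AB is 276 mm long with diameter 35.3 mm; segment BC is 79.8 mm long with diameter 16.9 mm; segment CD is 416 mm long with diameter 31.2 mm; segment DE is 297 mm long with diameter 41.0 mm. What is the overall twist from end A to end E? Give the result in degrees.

J_AB = π(0.0353)⁴/32 = 1.52×10^-7 m⁴; J_BC = π(0.0169)⁴/32 = 8.01×10^-9 m⁴; J_CD = π(0.0312)⁴/32 = 9.30×10^-8 m⁴; J_DE = π(0.0410)⁴/32 = 2.77×10^-7 m⁴.
θ = (T/G)·Σ L_i/J_i = (164.0/42.5×10⁹)·(0.276/1.52×10^-7 + 0.0798/8.01×10^-9 + 0.416/9.30×10^-8 + 0.297/2.77×10^-7) = 0.06682 rad.

3.83°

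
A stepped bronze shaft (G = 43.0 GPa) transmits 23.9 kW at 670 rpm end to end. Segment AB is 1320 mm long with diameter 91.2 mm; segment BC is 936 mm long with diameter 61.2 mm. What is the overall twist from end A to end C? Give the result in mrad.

6.92 mrad

ω = 2π·670/60 = 70.16 rad/s, so T = P/ω = 23.9×10³ / 70.16 = 340.6 N·m.
J_AB = π(0.0912)⁴/32 = 6.79×10^-6 m⁴; J_BC = π(0.0612)⁴/32 = 1.38×10^-6 m⁴.
θ = (T/G)·Σ L_i/J_i = (340.6/43.0×10⁹)·(1.32/6.79×10^-6 + 0.936/1.38×10^-6) = 6.924×10^-3 rad.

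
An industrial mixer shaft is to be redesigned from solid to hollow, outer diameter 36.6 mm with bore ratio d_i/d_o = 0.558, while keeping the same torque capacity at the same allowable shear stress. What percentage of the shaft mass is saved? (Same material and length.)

Equal τ_max and T ⇒ the solid shaft needs d_s³ = d_o³(1−k⁴), so d_s = 36.6·(1−0.558⁴)^(1/3) = 35.38 mm.
Area ratio A_h/A_s = d_o²(1−k²)/d_s² = (1−k²)/(1−k⁴)^(2/3) = 0.7371.
Mass saving = 1 − 0.7371 = 26.3 %.

26.3 %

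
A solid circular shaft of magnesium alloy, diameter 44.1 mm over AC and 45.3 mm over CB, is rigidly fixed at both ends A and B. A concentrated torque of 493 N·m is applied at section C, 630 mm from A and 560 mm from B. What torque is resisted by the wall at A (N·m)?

Compatibility: T_A·a/J_AC = T_B·b/J_CB with T_A + T_B = T₀.
J_AC = 3.71×10^-7 m⁴, J_CB = 4.13×10^-7 m⁴, so T_A = T₀·(J_AC/a)/((J_AC/a)+(J_CB/b)) = 218.9 N·m, T_B = 274.1 N·m.

219 N·m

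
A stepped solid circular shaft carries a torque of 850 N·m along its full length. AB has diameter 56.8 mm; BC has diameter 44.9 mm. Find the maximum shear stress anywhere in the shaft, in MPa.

Under the same torque, τ_max = 16T/(πd³) is largest where d is smallest — segment BC (d = 44.9 mm).
τ_max = 16·850.0/(π·(0.0449)³) = 4.782×10^7 Pa.

47.8 MPa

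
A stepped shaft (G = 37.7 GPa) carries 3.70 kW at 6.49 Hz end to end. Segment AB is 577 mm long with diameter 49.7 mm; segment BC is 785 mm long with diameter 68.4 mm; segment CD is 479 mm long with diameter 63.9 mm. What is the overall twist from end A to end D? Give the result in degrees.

0.224°

ω = 2π·6.49 = 40.78 rad/s, so T = P/ω = 3.70×10³ / 40.78 = 90.74 N·m.
J_AB = π(0.0497)⁴/32 = 5.99×10^-7 m⁴; J_BC = π(0.0684)⁴/32 = 2.15×10^-6 m⁴; J_CD = π(0.0639)⁴/32 = 1.64×10^-6 m⁴.
θ = (T/G)·Σ L_i/J_i = (90.74/37.7×10⁹)·(0.577/5.99×10^-7 + 0.785/2.15×10^-6 + 0.479/1.64×10^-6) = 3.902×10^-3 rad.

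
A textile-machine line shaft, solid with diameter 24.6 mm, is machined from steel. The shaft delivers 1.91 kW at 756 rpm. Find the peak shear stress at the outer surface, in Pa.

8.25e6 Pa

ω = 2π·756/60 = 79.17 rad/s, so T = P/ω = 1.91×10³ / 79.17 = 24.13 N·m.
J = πd⁴/32 = π(0.0246)⁴/32 = 3.595×10^-8 m⁴.
τ_max = T·r/J = 24.13 × 0.0123 / 3.595×10^-8 = 8.254×10^6 Pa.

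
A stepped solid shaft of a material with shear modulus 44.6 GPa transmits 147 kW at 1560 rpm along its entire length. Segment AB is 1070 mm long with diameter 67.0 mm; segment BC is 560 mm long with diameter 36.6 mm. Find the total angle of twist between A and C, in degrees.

4.30°

ω = 2π·1560/60 = 163.4 rad/s, so T = P/ω = 147×10³ / 163.4 = 899.8 N·m.
J_AB = π(0.0670)⁴/32 = 1.98×10^-6 m⁴; J_BC = π(0.0366)⁴/32 = 1.76×10^-7 m⁴.
θ = (T/G)·Σ L_i/J_i = (899.8/44.6×10⁹)·(1.07/1.98×10^-6 + 0.560/1.76×10^-7) = 0.07505 rad.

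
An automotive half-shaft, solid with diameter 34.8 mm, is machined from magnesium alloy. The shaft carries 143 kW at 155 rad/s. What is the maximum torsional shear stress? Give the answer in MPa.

111 MPa

ω = 155 rad/s, so T = P/ω = 143×10³ / 155.0 = 922.6 N·m.
J = πd⁴/32 = π(0.0348)⁴/32 = 1.440×10^-7 m⁴.
τ_max = T·r/J = 922.6 × 0.0174 / 1.440×10^-7 = 1.115×10^8 Pa.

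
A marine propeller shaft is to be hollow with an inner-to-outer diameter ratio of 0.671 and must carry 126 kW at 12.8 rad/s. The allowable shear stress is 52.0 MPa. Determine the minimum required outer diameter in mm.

ω = 12.8 rad/s, so T = P/ω = 126×10³ / 12.80 = 9844 N·m.
For a hollow shaft with d_i/d_o = 0.671: τ_max = 16T/(π d_o³ (1−k⁴)), so d_o = [16T/(π τ_allow (1−k⁴))]^(1/3) = [16·9844/(π·5.20×10^7·0.7973)]^(1/3) = 0.1065 m.

107 mm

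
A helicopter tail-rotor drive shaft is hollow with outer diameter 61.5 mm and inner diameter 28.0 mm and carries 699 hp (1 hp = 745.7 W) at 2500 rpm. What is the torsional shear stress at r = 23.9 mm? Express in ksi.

5.13 ksi

ω = 2π·2500/60 = 261.8 rad/s, so T = P/ω = 699×745.7 / 261.8 = 1991 N·m.
J = π(d_o⁴ − d_i⁴)/32 = π(0.0615⁴ − 0.0280⁴)/32 = 1.344×10^-6 m⁴.
Shear stress varies linearly with radius: τ = T·r/J = 1991 × 0.0239 / 1.344×10^-6 = 3.540×10^7 Pa.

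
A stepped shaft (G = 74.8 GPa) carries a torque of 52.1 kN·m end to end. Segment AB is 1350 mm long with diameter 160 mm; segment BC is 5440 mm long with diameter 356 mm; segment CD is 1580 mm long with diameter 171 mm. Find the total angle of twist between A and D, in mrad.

30.1 mrad

J_AB = π(0.160)⁴/32 = 6.43×10^-5 m⁴; J_BC = π(0.356)⁴/32 = 1.58×10^-3 m⁴; J_CD = π(0.171)⁴/32 = 8.39×10^-5 m⁴.
θ = (T/G)·Σ L_i/J_i = (52100/74.8×10⁹)·(1.35/6.43×10^-5 + 5.44/1.58×10^-3 + 1.58/8.39×10^-5) = 0.03013 rad.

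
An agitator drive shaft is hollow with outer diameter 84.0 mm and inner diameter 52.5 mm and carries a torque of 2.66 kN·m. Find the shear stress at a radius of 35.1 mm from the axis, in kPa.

J = π(d_o⁴ − d_i⁴)/32 = π(0.0840⁴ − 0.0525⁴)/32 = 4.142×10^-6 m⁴.
Shear stress varies linearly with radius: τ = T·r/J = 2660 × 0.0351 / 4.142×10^-6 = 2.254×10^7 Pa.

22500 kPa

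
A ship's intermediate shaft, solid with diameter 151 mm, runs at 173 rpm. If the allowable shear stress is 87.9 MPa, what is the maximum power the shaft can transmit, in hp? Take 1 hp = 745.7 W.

1440 hp

J = πd⁴/32 = π(0.151)⁴/32 = 5.104×10^-5 m⁴.
T_max = τ_allow·J/r = 8.79×10^7 × 5.104×10^-5 / 0.0755 = 59420 N·m.
ω = 2π·173/60 = 18.12 rad/s, so P_max = T_max·ω = 1.077×10^6 W.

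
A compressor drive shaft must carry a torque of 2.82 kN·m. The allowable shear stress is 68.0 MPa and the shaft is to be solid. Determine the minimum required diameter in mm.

59.6 mm

For a solid shaft τ_max = 16T/(πd³), so d = (16T/(π τ_allow))^(1/3) = (16·2820/(π·6.80×10^7))^(1/3) = 0.05955 m.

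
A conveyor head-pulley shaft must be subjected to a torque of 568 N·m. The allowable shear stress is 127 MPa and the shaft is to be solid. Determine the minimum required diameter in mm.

28.3 mm

For a solid shaft τ_max = 16T/(πd³), so d = (16T/(π τ_allow))^(1/3) = (16·568.0/(π·1.27×10^8))^(1/3) = 0.02835 m.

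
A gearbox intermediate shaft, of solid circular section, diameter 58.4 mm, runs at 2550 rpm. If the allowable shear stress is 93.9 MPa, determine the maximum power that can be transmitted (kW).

J = πd⁴/32 = π(0.0584)⁴/32 = 1.142×10^-6 m⁴.
T_max = τ_allow·J/r = 9.39×10^7 × 1.142×10^-6 / 0.0292 = 3672 N·m.
ω = 2π·2550/60 = 267.0 rad/s, so P_max = T_max·ω = 9.806×10^5 W.

981 kW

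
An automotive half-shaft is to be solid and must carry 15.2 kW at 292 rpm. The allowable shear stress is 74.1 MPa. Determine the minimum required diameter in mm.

ω = 2π·292/60 = 30.58 rad/s, so T = P/ω = 15.2×10³ / 30.58 = 497.1 N·m.
For a solid shaft τ_max = 16T/(πd³), so d = (16T/(π τ_allow))^(1/3) = (16·497.1/(π·7.41×10^7))^(1/3) = 0.03245 m.

32.4 mm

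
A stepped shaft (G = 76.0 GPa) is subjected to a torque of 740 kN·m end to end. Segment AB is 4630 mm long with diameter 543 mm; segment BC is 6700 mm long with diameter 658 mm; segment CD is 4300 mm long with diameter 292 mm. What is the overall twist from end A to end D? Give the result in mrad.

67.5 mrad

J_AB = π(0.543)⁴/32 = 8.53×10^-3 m⁴; J_BC = π(0.658)⁴/32 = 0.0184 m⁴; J_CD = π(0.292)⁴/32 = 7.14×10^-4 m⁴.
θ = (T/G)·Σ L_i/J_i = (740000/76.0×10⁹)·(4.63/8.53×10^-3 + 6.70/0.0184 + 4.30/7.14×10^-4) = 0.06749 rad.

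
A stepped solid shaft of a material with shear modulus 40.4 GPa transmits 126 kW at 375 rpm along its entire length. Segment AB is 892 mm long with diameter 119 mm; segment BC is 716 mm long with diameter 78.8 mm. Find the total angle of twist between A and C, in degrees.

ω = 2π·375/60 = 39.27 rad/s, so T = P/ω = 126×10³ / 39.27 = 3209 N·m.
J_AB = π(0.119)⁴/32 = 1.97×10^-5 m⁴; J_BC = π(0.0788)⁴/32 = 3.79×10^-6 m⁴.
θ = (T/G)·Σ L_i/J_i = (3209/40.4×10⁹)·(0.892/1.97×10^-5 + 0.716/3.79×10^-6) = 0.01862 rad.

1.07°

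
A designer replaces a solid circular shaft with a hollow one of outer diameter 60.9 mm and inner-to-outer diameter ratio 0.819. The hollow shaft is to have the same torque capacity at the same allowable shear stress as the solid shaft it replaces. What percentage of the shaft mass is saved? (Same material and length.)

51.0 %

Equal τ_max and T ⇒ the solid shaft needs d_s³ = d_o³(1−k⁴), so d_s = 60.9·(1−0.819⁴)^(1/3) = 49.90 mm.
Area ratio A_h/A_s = d_o²(1−k²)/d_s² = (1−k²)/(1−k⁴)^(2/3) = 0.4904.
Mass saving = 1 − 0.4904 = 51.0 %.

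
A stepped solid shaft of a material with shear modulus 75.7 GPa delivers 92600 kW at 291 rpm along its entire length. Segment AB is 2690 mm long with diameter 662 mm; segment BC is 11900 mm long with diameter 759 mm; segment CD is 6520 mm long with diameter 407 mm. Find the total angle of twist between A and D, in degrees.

ω = 2π·291/60 = 30.47 rad/s, so T = P/ω = 92600×10³ / 30.47 = 3.039e6 N·m.
J_AB = π(0.662)⁴/32 = 0.0189 m⁴; J_BC = π(0.759)⁴/32 = 0.0326 m⁴; J_CD = π(0.407)⁴/32 = 2.69×10^-3 m⁴.
θ = (T/G)·Σ L_i/J_i = (3.039e6/75.7×10⁹)·(2.69/0.0189 + 11.9/0.0326 + 6.52/2.69×10^-3) = 0.1175 rad.

6.73°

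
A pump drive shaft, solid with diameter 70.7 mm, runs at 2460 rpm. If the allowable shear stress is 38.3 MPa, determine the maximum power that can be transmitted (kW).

685 kW

J = πd⁴/32 = π(0.0707)⁴/32 = 2.453×10^-6 m⁴.
T_max = τ_allow·J/r = 3.83×10^7 × 2.453×10^-6 / 0.0353 = 2658 N·m.
ω = 2π·2460/60 = 257.6 rad/s, so P_max = T_max·ω = 6.846×10^5 W.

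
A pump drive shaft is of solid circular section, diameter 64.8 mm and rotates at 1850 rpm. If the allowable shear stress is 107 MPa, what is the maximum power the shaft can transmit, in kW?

J = πd⁴/32 = π(0.0648)⁴/32 = 1.731×10^-6 m⁴.
T_max = τ_allow·J/r = 1.07×10^8 × 1.731×10^-6 / 0.0324 = 5717 N·m.
ω = 2π·1850/60 = 193.7 rad/s, so P_max = T_max·ω = 1.107×10^6 W.

1110 kW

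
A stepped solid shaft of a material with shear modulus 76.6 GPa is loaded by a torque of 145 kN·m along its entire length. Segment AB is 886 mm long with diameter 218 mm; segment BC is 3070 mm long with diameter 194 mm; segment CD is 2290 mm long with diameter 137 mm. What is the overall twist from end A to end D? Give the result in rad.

J_AB = π(0.218)⁴/32 = 2.22×10^-4 m⁴; J_BC = π(0.194)⁴/32 = 1.39×10^-4 m⁴; J_CD = π(0.137)⁴/32 = 3.46×10^-5 m⁴.
θ = (T/G)·Σ L_i/J_i = (145000/76.6×10⁹)·(0.886/2.22×10^-4 + 3.07/1.39×10^-4 + 2.29/3.46×10^-5) = 0.1747 rad.

0.175 rad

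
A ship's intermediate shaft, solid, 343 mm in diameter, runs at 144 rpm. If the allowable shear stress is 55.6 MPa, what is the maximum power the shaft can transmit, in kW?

J = πd⁴/32 = π(0.343)⁴/32 = 1.359×10^-3 m⁴.
T_max = τ_allow·J/r = 5.56×10^7 × 1.359×10^-3 / 0.172 = 440500 N·m.
ω = 2π·144/60 = 15.08 rad/s, so P_max = T_max·ω = 6.643×10^6 W.

6640 kW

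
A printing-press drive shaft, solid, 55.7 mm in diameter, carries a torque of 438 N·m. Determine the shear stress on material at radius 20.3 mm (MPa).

9.41 MPa

J = πd⁴/32 = π(0.0557)⁴/32 = 9.450×10^-7 m⁴.
Shear stress varies linearly with radius: τ = T·r/J = 438.0 × 0.0203 / 9.450×10^-7 = 9.409×10^6 Pa.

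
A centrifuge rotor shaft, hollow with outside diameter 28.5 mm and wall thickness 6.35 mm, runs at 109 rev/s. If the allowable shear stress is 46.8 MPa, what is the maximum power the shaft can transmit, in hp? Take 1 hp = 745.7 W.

177 hp

J = π(d_o⁴ − d_i⁴)/32 = π(0.0285⁴ − 0.0158⁴)/32 = 5.865×10^-8 m⁴.
T_max = τ_allow·J/r = 4.68×10^7 × 5.865×10^-8 / 0.0143 = 192.6 N·m.
ω = 2π·109 = 684.9 rad/s, so P_max = T_max·ω = 1.319×10^5 W.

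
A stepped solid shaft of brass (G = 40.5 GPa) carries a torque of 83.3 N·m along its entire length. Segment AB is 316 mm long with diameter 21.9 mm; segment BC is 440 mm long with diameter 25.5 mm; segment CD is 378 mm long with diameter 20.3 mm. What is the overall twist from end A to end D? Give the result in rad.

J_AB = π(0.0219)⁴/32 = 2.26×10^-8 m⁴; J_BC = π(0.0255)⁴/32 = 4.15×10^-8 m⁴; J_CD = π(0.0203)⁴/32 = 1.67×10^-8 m⁴.
θ = (T/G)·Σ L_i/J_i = (83.30/40.5×10⁹)·(0.316/2.26×10^-8 + 0.440/4.15×10^-8 + 0.378/1.67×10^-8) = 0.09722 rad.

0.0972 rad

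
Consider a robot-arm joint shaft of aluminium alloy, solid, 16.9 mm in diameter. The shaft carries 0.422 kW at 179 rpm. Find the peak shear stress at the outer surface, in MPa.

ω = 2π·179/60 = 18.74 rad/s, so T = P/ω = 0.422×10³ / 18.74 = 22.51 N·m.
J = πd⁴/32 = π(0.0169)⁴/32 = 8.008×10^-9 m⁴.
τ_max = T·r/J = 22.51 × 0.00845 / 8.008×10^-9 = 2.375×10^7 Pa.

23.8 MPa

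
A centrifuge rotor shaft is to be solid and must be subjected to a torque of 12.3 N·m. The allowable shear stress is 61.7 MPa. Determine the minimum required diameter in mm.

For a solid shaft τ_max = 16T/(πd³), so d = (16T/(π τ_allow))^(1/3) = (16·12.30/(π·6.17×10^7))^(1/3) = 0.01005 m.

10.1 mm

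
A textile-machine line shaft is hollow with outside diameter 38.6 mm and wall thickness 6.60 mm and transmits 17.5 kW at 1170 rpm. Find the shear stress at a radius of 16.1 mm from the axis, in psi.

ω = 2π·1170/60 = 122.5 rad/s, so T = P/ω = 17.5×10³ / 122.5 = 142.8 N·m.
J = π(d_o⁴ − d_i⁴)/32 = π(0.0386⁴ − 0.0254⁴)/32 = 1.771×10^-7 m⁴.
Shear stress varies linearly with radius: τ = T·r/J = 142.8 × 0.0161 / 1.771×10^-7 = 1.299×10^7 Pa.

1880 psi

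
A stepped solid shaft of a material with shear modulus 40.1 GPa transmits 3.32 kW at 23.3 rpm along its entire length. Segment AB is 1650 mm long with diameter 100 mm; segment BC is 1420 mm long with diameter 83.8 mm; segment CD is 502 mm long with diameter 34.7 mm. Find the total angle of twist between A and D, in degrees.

ω = 2π·23.3/60 = 2.440 rad/s, so T = P/ω = 3.32×10³ / 2.440 = 1361 N·m.
J_AB = π(0.100)⁴/32 = 9.82×10^-6 m⁴; J_BC = π(0.0838)⁴/32 = 4.84×10^-6 m⁴; J_CD = π(0.0347)⁴/32 = 1.42×10^-7 m⁴.
θ = (T/G)·Σ L_i/J_i = (1361/40.1×10⁹)·(1.65/9.82×10^-6 + 1.42/4.84×10^-6 + 0.502/1.42×10^-7) = 0.1353 rad.

7.75°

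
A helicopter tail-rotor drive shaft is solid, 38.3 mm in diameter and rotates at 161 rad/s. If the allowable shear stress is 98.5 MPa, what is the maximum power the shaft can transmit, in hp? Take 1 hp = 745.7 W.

235 hp

J = πd⁴/32 = π(0.0383)⁴/32 = 2.112×10^-7 m⁴.
T_max = τ_allow·J/r = 9.85×10^7 × 2.112×10^-7 / 0.0191 = 1087 N·m.
ω = 161 rad/s, so P_max = T_max·ω = 1.749×10^5 W.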